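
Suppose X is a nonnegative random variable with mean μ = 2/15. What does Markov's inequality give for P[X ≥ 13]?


μ = E[X] = 2/15, a = 13.
Markov: P[X ≥ 13] ≤ μ/a = (2/15)/13 = 2/195.
Numerically: ≈ 0.010256.
(Since a = 13 > μ = 0.133333, the bound 2/195 is < 1 and informative.)

P[X ≥ 13] ≤ 2/195 ≈ 0.010256.


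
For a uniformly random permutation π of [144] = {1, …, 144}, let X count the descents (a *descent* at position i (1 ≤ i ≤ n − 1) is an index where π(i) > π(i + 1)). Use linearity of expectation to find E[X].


Write X = Σ X_I over i = 1, …, 143, with X_I the indicator of one descent.
There are 143 indicators.
For each fixed i, the pair (π(i), π(i+1)) is a uniformly random ordered pair of distinct values from {1, …, 144}; by symmetry P[π(i) > π(i+1)] = 1/2.
By linearity: E[X] = 143 · (1/2) = (144 − 1) · (1/2) = 143/2 ≈ 71.500.

E[X] = 143/2 = 71.500.


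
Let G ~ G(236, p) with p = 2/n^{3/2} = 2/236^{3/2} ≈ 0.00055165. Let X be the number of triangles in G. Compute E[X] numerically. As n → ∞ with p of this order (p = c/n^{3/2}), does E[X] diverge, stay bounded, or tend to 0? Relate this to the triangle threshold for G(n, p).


Number of potential triangles: C(236, 3) = 2162940.
Each occurs with probability p³ ≈ (0.00055165)³ ≈ 1.6787498e-10.
By linearity: E[X] = C(236, 3)·p³ ≈ 2162940 · 1.6787498e-10 ≈ 0.00036.
Since α = 3/2 > 1, p = c/n^{3/2} = o(1/n) is below the triangle threshold p ~ 1/n. Asymptotically E[X] ~ (c³/6)·n^{3(1−α)} = (2³/6)·n^{-1.5} → 0, so by Markov's inequality G has no triangles w.h.p.

E[X] ≈ 0.00036; in regime p = Θ(1/n^{3/2}) E[X] tends to 0 (below the triangle threshold p ~ 1/n).


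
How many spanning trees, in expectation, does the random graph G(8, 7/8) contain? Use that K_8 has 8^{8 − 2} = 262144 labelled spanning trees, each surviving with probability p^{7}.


K_8 has 8^{8 − 2} = 262144 labelled spanning trees.
For each such spanning tree H, let X_H = 1 if all 7 edges of H are present in G. Then P[X_H = 1] = p^{7} = (7/8)^{7} = 823543/2097152.
By linearity of expectation: E[X] = Σ_H E[X_H] = 262144 · p^{7} = 262144 · 823543/2097152 = 823543/8.
Numerically: E[X] ≈ 102943.

E[X] = 262144 · (7/8)^{7} = 823543/8 ≈ 102943.


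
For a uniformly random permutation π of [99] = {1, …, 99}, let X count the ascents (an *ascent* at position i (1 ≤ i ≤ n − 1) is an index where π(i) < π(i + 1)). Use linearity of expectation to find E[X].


Write X = Σ X_I over i = 1, …, 98, with X_I the indicator of one ascent.
There are 98 indicators.
For each fixed i, the pair (π(i), π(i+1)) is a uniformly random ordered pair of distinct values from {1, …, 99}; by symmetry P[π(i) < π(i+1)] = 1/2.
By linearity: E[X] = 98 · (1/2) = (99 − 1) · (1/2) = 49 ≈ 49.0000.

E[X] = 49 = 49.0000.


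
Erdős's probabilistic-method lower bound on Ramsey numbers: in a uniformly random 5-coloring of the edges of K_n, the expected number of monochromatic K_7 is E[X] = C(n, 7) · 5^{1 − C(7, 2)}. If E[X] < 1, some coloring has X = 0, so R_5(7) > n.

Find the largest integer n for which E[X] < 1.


We need C(n, 7) · 5^{1 − 21} < 1, i.e. C(n, 7) < 5^{21 − 1} = 95367431640625.
Check values of n near the boundary:
  n = 332: C(332, 7) = 82772214646616; 82772214646616 < 95367431640625? YES
  n = 333: C(333, 7) = 84549532139028; 84549532139028 < 95367431640625? YES
  n = 334: C(334, 7) = 86359460961576; 86359460961576 < 95367431640625? YES
  n = 335: C(335, 7) = 88202498238195; 88202498238195 < 95367431640625? YES
  n = 336: C(336, 7) = 90079147136880; 90079147136880 < 95367431640625? YES
  n = 337: C(337, 7) = 91989916924632; 91989916924632 < 95367431640625? YES
  n = 338: C(338, 7) = 93935323022736; 93935323022736 < 95367431640625? YES
  n = 339: C(339, 7) = 95915887062372; 95915887062372 < 95367431640625? NO
The largest n with C(n, 7) < 95367431640625 is n = 338 (where E[X] = 93935323022736/95367431640625 ≈ 0.98498). Hence R_5(7) > 338, i.e. R_5(7) ≥ 339.

Largest n = 338; hence R_5(7) > 338.


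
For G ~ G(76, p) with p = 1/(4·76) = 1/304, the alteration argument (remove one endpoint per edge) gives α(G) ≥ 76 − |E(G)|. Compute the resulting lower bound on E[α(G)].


E[|E(G)|] = C(76, 2)·p = 2850 · (1/304) = 75/8.
E[α(G)] ≥ n − E[|E(G)|] = 76 − 75/8 = 533/8.
Numerically: ≈ 66.62500.
(This is only a lower bound; the true E[α(G)] may be larger.)

E[α(G)] ≥ 533/8 ≈ 66.62500.


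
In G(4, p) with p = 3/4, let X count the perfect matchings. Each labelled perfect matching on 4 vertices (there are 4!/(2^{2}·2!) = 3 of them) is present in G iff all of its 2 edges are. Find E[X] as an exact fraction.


K_4 has 4!/(2^{2}·2!) = 3 labelled perfect matchings.
For each such perfect matching H, let X_H = 1 if all 2 edges of H are present in G. Then P[X_H = 1] = p^{2} = (3/4)^{2} = 9/16.
By linearity of expectation: E[X] = Σ_H E[X_H] = 3 · p^{2} = 3 · 9/16 = 27/16.
Numerically: E[X] ≈ 1.69.

E[X] = 3 · (3/4)^{2} = 27/16 ≈ 1.69.


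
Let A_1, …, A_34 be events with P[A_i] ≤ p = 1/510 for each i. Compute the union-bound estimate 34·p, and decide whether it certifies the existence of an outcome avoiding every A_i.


Union bound: P[∪_{i=1}^{34} A_i] ≤ Σ_i P[A_i] ≤ 34·p = 34·(1/510) = 1/15.
Numerically: 1/15 ≈ 0.0667.
Is 1/15 < 1? YES.
Since P[∪ A_i] ≤ 1/15 < 1, the complement has P[∩ A_i^c] ≥ 1 − 1/15 = 14/15 > 0, so some outcome avoids every A_i.

34·p = 1/15 ≈ 0.0667; existence CERTIFIED by the union bound.


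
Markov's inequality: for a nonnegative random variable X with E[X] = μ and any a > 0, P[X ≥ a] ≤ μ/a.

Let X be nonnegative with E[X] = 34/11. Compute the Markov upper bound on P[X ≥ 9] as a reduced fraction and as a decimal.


μ = E[X] = 34/11, a = 9.
Markov: P[X ≥ 9] ≤ μ/a = (34/11)/9 = 34/99.
Numerically: ≈ 0.3434.
(Since a = 9 > μ = 3.0909, the bound 34/99 is < 1 and informative.)

P[X ≥ 9] ≤ 34/99 ≈ 0.3434.


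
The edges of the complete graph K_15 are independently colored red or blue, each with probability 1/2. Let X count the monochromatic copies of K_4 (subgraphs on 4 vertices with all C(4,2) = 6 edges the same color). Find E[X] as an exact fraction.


Let X = Σ_S X_S over the C(15, 4) = 1365 subsets S of size 4, where X_S = 1 if the K_4 on S is monochromatic.
For a fixed S, the K_4 on S has C(4, 2) = 6 edges. P[all 6 edges red] = (1/2)^6, and likewise for blue, so P[monochromatic] = 2·(1/2)^6 = 2^{1 − 6} = 1/32.
By linearity of expectation: E[X] = C(15, 4) · 2^{1 − 6} = 1365 · 1/32 = 1365/32.
Numerically: E[X] ≈ 42.656250.

E[X] = C(15,4)·2^(1−C(4,2)) = 1365/32 ≈ 42.656250.


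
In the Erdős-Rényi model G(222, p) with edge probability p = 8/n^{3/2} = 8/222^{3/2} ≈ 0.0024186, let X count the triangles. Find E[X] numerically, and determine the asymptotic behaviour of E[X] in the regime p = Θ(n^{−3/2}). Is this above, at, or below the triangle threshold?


Number of potential triangles: C(222, 3) = 1798940.
Each occurs with probability p³ ≈ (0.0024186)³ ≈ 1.4147561e-08.
By linearity: E[X] = C(222, 3)·p³ ≈ 1798940 · 1.4147561e-08 ≈ 0.02545.
Since α = 3/2 > 1, p = c/n^{3/2} = o(1/n) is below the triangle threshold p ~ 1/n. Asymptotically E[X] ~ (c³/6)·n^{3(1−α)} = (8³/6)·n^{-1.5} → 0, so by Markov's inequality G has no triangles w.h.p.

E[X] ≈ 0.02545; in regime p = Θ(1/n^{3/2}) E[X] tends to 0 (below the triangle threshold p ~ 1/n).


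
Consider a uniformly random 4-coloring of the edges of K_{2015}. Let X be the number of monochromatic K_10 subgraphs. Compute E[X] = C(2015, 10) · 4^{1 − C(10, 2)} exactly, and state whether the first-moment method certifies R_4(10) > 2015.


E[X] = C(2015, 10) · 4^{1 − 45} = 297353674437325491072340253 · 4^{−44} = 297353674437325491072340253/309485009821345068724781056.
As a reduced fraction: E[X] = 297353674437325491072340253/309485009821345068724781056 ≈ 0.9608015.
Is E[X] < 1? YES.
Since E[X] < 1, there exists a 4-coloring of K_{2015} with no monochromatic K_10; hence R_4(10) > 2015.

E[X] = 297353674437325491072340253/309485009821345068724781056 ≈ 0.9608015; E[X] < 1, so R_4(10) > 2015.


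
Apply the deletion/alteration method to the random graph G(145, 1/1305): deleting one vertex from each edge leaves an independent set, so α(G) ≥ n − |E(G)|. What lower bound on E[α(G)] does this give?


E[|E(G)|] = C(145, 2)·p = 10440 · (1/1305) = 8.
E[α(G)] ≥ n − E[|E(G)|] = 145 − 8 = 137.
Numerically: ≈ 137.00000.
(This is only a lower bound; the true E[α(G)] may be larger.)

E[α(G)] ≥ 137 ≈ 137.00000.


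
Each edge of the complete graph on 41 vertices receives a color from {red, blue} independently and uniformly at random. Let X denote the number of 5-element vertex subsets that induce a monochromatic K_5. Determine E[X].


Let X = Σ_S X_S over the C(41, 5) = 749398 subsets S of size 5, where X_S = 1 if the K_5 on S is monochromatic.
For a fixed S, the K_5 on S has C(5, 2) = 10 edges. P[all 10 edges red] = (1/2)^10, and likewise for blue, so P[monochromatic] = 2·(1/2)^10 = 2^{1 − 10} = 1/512.
By linearity of expectation: E[X] = C(41, 5) · 2^{1 − 10} = 749398 · 1/512 = 374699/256.
Numerically: E[X] ≈ 1463.668.

E[X] = C(41,5)·2^(1−C(5,2)) = 374699/256 ≈ 1463.668.


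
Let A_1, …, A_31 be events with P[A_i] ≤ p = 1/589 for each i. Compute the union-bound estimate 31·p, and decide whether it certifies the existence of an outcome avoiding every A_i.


Union bound: P[∪_{i=1}^{31} A_i] ≤ Σ_i P[A_i] ≤ 31·p = 31·(1/589) = 1/19.
Numerically: 1/19 ≈ 0.0526.
Is 1/19 < 1? YES.
Since P[∪ A_i] ≤ 1/19 < 1, the complement has P[∩ A_i^c] ≥ 1 − 1/19 = 18/19 > 0, so some outcome avoids every A_i.

31·p = 1/19 ≈ 0.0526; existence CERTIFIED by the union bound.


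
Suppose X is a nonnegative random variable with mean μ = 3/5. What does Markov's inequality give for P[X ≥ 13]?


μ = E[X] = 3/5, a = 13.
Markov: P[X ≥ 13] ≤ μ/a = (3/5)/13 = 3/65.
Numerically: ≈ 0.04615.
(Since a = 13 > μ = 0.60000, the bound 3/65 is < 1 and informative.)

P[X ≥ 13] ≤ 3/65 ≈ 0.04615.


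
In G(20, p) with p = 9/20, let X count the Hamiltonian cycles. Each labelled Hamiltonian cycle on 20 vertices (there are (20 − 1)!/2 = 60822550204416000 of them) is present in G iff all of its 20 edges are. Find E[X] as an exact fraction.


K_20 has (20 − 1)!/2 = 60822550204416000 labelled Hamiltonian cycles.
For each such Hamiltonian cycle H, let X_H = 1 if all 20 edges of H are present in G. Then P[X_H = 1] = p^{20} = (9/20)^{20} = 12157665459056928801/104857600000000000000000000.
Summing the indicators: E[X] = Σ_H E[X_H] = 60822550204416000 · p^{20} = 60822550204416000 · 12157665459056928801/104857600000000000000000000 = 180532279724605553545860280221/25600000000000000000.
Numerically: E[X] ≈ 7.05e+09.

E[X] = 60822550204416000 · (9/20)^{20} = 180532279724605553545860280221/25600000000000000000 ≈ 7.05e+09.


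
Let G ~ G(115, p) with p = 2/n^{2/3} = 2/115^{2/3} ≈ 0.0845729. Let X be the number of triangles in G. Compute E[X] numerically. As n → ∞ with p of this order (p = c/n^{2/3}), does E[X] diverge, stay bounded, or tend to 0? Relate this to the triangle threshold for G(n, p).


Number of potential triangles: C(115, 3) = 246905.
Each occurs with probability p³ ≈ (0.0845729)³ ≈ 6.04914934e-04.
By linearity: E[X] = C(115, 3)·p³ ≈ 246905 · 6.04914934e-04 ≈ 149.356522.
Since α = 2/3 < 1, p = c/n^{2/3} ≫ 1/n is above the triangle threshold p ~ 1/n. Asymptotically E[X] ~ (c³/6)·n^{3(1−α)} = (2³/6)·n^{1} → ∞; triangles are abundant w.h.p.

E[X] ≈ 149.356522; in regime p = Θ(1/n^{2/3}) E[X] diverges (above the triangle threshold p ~ 1/n).


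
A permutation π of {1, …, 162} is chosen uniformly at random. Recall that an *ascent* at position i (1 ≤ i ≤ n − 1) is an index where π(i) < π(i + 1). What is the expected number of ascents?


Write X = Σ X_I over i = 1, …, 161, with X_I the indicator of one ascent.
There are 161 indicators.
For each fixed i, the pair (π(i), π(i+1)) is a uniformly random ordered pair of distinct values from {1, …, 162}; by symmetry P[π(i) < π(i+1)] = 1/2.
By linearity: E[X] = 161 · (1/2) = (162 − 1) · (1/2) = 161/2 ≈ 80.500000.

E[X] = 161/2 = 80.500000.


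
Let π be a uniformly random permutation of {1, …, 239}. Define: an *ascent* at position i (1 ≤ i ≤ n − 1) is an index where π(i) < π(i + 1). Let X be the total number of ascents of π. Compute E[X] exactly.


Write X = Σ X_I over i = 1, …, 238, with X_I the indicator of one ascent.
There are 238 indicators.
For each fixed i, the pair (π(i), π(i+1)) is a uniformly random ordered pair of distinct values from {1, …, 239}; by symmetry P[π(i) < π(i+1)] = 1/2.
By linearity: E[X] = 238 · (1/2) = (239 − 1) · (1/2) = 119 ≈ 119.0000.

E[X] = 119 = 119.0000.


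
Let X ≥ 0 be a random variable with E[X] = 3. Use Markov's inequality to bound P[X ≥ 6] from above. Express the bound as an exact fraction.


μ = E[X] = 3, a = 6.
Markov: P[X ≥ 6] ≤ μ/a = (3)/6 = 1/2.
Numerically: ≈ 0.5000.
(Since a = 6 > μ = 3.0000, the bound 1/2 is < 1 and informative.)

P[X ≥ 6] ≤ 1/2 ≈ 0.5000.


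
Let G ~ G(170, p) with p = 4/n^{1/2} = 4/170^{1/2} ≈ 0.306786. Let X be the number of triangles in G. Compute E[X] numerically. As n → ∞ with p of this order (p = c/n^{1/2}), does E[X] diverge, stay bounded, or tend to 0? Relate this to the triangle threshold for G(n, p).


Number of potential triangles: C(170, 3) = 804440.
Each occurs with probability p³ ≈ (0.306786)³ ≈ 2.88739761e-02.
By linearity: E[X] = C(170, 3)·p³ ≈ 804440 · 2.88739761e-02 ≈ 23227.381294.
Since α = 1/2 < 1, p = c/n^{1/2} ≫ 1/n is above the triangle threshold p ~ 1/n. Asymptotically E[X] ~ (c³/6)·n^{3(1−α)} = (4³/6)·n^{1.5} → ∞; triangles are abundant w.h.p.

E[X] ≈ 23227.381294; in regime p = Θ(1/n^{1/2}) E[X] diverges (above the triangle threshold p ~ 1/n).


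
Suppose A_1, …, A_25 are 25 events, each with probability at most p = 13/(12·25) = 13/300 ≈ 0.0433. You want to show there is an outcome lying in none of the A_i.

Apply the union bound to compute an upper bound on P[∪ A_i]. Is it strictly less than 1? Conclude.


Union bound: P[∪_{i=1}^{25} A_i] ≤ Σ_i P[A_i] ≤ 25·p = 25·(13/300) = 13/12.
Numerically: 13/12 ≈ 1.0833.
Is 13/12 < 1? NO.
Since the bound 13/12 is ≥ 1, the union bound is uninformative here; it does NOT by itself certify existence.

25·p = 13/12 ≈ 1.0833; existence NOT certified by the union bound.


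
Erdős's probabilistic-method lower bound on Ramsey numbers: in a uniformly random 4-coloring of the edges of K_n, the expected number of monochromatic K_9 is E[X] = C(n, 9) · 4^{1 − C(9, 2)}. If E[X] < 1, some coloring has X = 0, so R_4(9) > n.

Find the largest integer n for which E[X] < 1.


We need C(n, 9) · 4^{1 − 36} < 1, i.e. C(n, 9) < 4^{36 − 1} = 1180591620717411303424.
Check values of n near the boundary:
  n = 909: C(909, 9) = 1122169012923711463931; 1122169012923711463931 < 1180591620717411303424? YES
  n = 910: C(910, 9) = 1133378248346922788210; 1133378248346922788210 < 1180591620717411303424? YES
  n = 911: C(911, 9) = 1144686900492291197405; 1144686900492291197405 < 1180591620717411303424? YES
  n = 912: C(912, 9) = 1156095740032081475120; 1156095740032081475120 < 1180591620717411303424? YES
  n = 913: C(913, 9) = 1167605542753639808390; 1167605542753639808390 < 1180591620717411303424? YES
  n = 914: C(914, 9) = 1179217089587653905932; 1179217089587653905932 < 1180591620717411303424? YES
  n = 915: C(915, 9) = 1190931166636537885130; 1190931166636537885130 < 1180591620717411303424? NO
The largest n with C(n, 9) < 1180591620717411303424 is n = 914 (where E[X] = 294804272396913476483/295147905179352825856 ≈ 0.9988357). Hence R_4(9) > 914, i.e. R_4(9) ≥ 915.

Largest n = 914; hence R_4(9) > 914.


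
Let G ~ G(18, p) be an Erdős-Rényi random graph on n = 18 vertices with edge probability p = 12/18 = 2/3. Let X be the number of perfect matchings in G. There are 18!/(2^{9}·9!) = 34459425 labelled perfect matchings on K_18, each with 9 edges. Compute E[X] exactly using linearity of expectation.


K_18 has 18!/(2^{9}·9!) = 34459425 labelled perfect matchings.
For each such perfect matching H, let X_H = 1 if all 9 edges of H are present in G. Then P[X_H = 1] = p^{9} = (2/3)^{9} = 512/19683.
By linearity of expectation: E[X] = Σ_H E[X_H] = 34459425 · p^{9} = 34459425 · 512/19683 = 217817600/243.
Numerically: E[X] ≈ 8.964e+05.

E[X] = 34459425 · (2/3)^{9} = 217817600/243 ≈ 8.964e+05.


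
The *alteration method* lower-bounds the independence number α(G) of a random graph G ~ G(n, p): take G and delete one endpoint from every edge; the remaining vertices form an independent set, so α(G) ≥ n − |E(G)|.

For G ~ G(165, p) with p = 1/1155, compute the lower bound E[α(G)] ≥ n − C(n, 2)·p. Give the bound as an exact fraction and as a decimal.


E[|E(G)|] = C(165, 2)·p = 13530 · (1/1155) = 82/7.
E[α(G)] ≥ n − E[|E(G)|] = 165 − 82/7 = 1073/7.
Numerically: ≈ 153.285714.
(This is only a lower bound; the true E[α(G)] may be larger.)

E[α(G)] ≥ 1073/7 ≈ 153.285714.


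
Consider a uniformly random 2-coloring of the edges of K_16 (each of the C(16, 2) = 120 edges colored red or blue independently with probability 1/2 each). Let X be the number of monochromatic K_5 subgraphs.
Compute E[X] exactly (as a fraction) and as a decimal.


Let X = Σ_S X_S over the C(16, 5) = 4368 subsets S of size 5, where X_S = 1 if the K_5 on S is monochromatic.
For a fixed S, the K_5 on S has C(5, 2) = 10 edges. P[all 10 edges red] = (1/2)^10, and likewise for blue, so P[monochromatic] = 2·(1/2)^10 = 2^{1 − 10} = 1/512.
By linearity of expectation: E[X] = C(16, 5) · 2^{1 − 10} = 4368 · 1/512 = 273/32.
Numerically: E[X] ≈ 8.531250.

E[X] = C(16,5)·2^(1−C(5,2)) = 273/32 ≈ 8.531250.


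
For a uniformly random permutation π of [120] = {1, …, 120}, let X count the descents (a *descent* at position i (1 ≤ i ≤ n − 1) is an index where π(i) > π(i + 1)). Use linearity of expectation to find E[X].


Write X = Σ X_I over i = 1, …, 119, with X_I the indicator of one descent.
There are 119 indicators.
For each fixed i, the pair (π(i), π(i+1)) is a uniformly random ordered pair of distinct values from {1, …, 120}; by symmetry P[π(i) > π(i+1)] = 1/2.
By linearity: E[X] = 119 · (1/2) = (120 − 1) · (1/2) = 119/2 ≈ 59.5000.

E[X] = 119/2 = 59.5000.


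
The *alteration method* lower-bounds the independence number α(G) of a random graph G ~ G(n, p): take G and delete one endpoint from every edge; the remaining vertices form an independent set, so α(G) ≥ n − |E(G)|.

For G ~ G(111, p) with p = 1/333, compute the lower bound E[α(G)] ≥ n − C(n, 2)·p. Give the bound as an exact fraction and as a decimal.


E[|E(G)|] = C(111, 2)·p = 6105 · (1/333) = 55/3.
E[α(G)] ≥ n − E[|E(G)|] = 111 − 55/3 = 278/3.
Numerically: ≈ 92.66667.
(This is only a lower bound; the true E[α(G)] may be larger.)

E[α(G)] ≥ 278/3 ≈ 92.66667.


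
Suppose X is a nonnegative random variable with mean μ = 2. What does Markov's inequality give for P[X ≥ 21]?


μ = E[X] = 2, a = 21.
Markov: P[X ≥ 21] ≤ μ/a = (2)/21 = 2/21.
Numerically: ≈ 0.095238.
(Since a = 21 > μ = 2.000000, the bound 2/21 is < 1 and informative.)

P[X ≥ 21] ≤ 2/21 ≈ 0.095238.


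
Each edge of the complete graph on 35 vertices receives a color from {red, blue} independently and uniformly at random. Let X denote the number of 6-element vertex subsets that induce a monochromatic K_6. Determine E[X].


Let X = Σ_S X_S over the C(35, 6) = 1623160 subsets S of size 6, where X_S = 1 if the K_6 on S is monochromatic.
For a fixed S, the K_6 on S has C(6, 2) = 15 edges. P[all 15 edges red] = (1/2)^15, and likewise for blue, so P[monochromatic] = 2·(1/2)^15 = 2^{1 − 15} = 1/16384.
By linearity: E[X] = C(35, 6) · 2^{1 − 15} = 1623160 · 1/16384 = 202895/2048.
Numerically: E[X] ≈ 99.0698.

E[X] = C(35,6)·2^(1−C(6,2)) = 202895/2048 ≈ 99.0698.


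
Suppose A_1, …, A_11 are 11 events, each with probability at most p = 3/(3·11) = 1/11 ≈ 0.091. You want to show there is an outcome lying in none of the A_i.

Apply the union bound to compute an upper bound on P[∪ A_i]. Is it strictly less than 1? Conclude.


Union bound: P[∪_{i=1}^{11} A_i] ≤ Σ_i P[A_i] ≤ 11·p = 11·(1/11) = 1.
Numerically: 1 ≈ 1.000.
Is 1 < 1? NO.
Since the bound 1 is ≥ 1, the union bound is uninformative here; it does NOT by itself certify existence.

11·p = 1 ≈ 1.000; existence NOT certified by the union bound.


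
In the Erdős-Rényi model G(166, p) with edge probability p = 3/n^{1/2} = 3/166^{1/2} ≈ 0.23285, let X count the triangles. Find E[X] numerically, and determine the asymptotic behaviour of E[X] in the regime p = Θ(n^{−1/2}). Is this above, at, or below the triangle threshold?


Number of potential triangles: C(166, 3) = 748660.
Each occurs with probability p³ ≈ (0.23285)³ ≈ 1.2624135e-02.
By linearity: E[X] = C(166, 3)·p³ ≈ 748660 · 1.2624135e-02 ≈ 9451.18495.
Since α = 1/2 < 1, p = c/n^{1/2} ≫ 1/n is above the triangle threshold p ~ 1/n. Asymptotically E[X] ~ (c³/6)·n^{3(1−α)} = (3³/6)·n^{1.5} → ∞; triangles are abundant w.h.p.

E[X] ≈ 9451.18495; in regime p = Θ(1/n^{1/2}) E[X] diverges (above the triangle threshold p ~ 1/n).


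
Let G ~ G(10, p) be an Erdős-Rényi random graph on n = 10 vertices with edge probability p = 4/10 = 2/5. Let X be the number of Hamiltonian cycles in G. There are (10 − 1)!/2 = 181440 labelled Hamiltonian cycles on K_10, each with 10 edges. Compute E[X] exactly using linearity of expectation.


K_10 has (10 − 1)!/2 = 181440 labelled Hamiltonian cycles.
For each such Hamiltonian cycle H, let X_H = 1 if all 10 edges of H are present in G. Then P[X_H = 1] = p^{10} = (2/5)^{10} = 1024/9765625.
Summing the indicators: E[X] = Σ_H E[X_H] = 181440 · p^{10} = 181440 · 1024/9765625 = 37158912/1953125.
Numerically: E[X] ≈ 19.0254.

E[X] = 181440 · (2/5)^{10} = 37158912/1953125 ≈ 19.0254.


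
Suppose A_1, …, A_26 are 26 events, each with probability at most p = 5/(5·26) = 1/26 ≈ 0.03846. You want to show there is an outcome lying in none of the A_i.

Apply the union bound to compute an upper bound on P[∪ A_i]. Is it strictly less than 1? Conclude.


Union bound: P[∪_{i=1}^{26} A_i] ≤ Σ_i P[A_i] ≤ 26·p = 26·(1/26) = 1.
Numerically: 1 ≈ 1.00000.
Is 1 < 1? NO.
Since the bound 1 is ≥ 1, the union bound is uninformative here; it does NOT by itself certify existence.

26·p = 1 ≈ 1.00000; existence NOT certified by the union bound.


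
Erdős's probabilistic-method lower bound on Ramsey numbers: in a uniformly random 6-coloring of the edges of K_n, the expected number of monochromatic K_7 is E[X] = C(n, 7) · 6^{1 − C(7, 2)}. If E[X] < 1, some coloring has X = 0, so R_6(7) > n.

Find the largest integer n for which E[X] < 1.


We need C(n, 7) · 6^{1 − 21} < 1, i.e. C(n, 7) < 6^{21 − 1} = 3656158440062976.
Check values of n near the boundary:
  n = 564: C(564, 7) = 3469685994423792; 3469685994423792 < 3656158440062976? YES
  n = 565: C(565, 7) = 3513212521235560; 3513212521235560 < 3656158440062976? YES
  n = 566: C(566, 7) = 3557206237959440; 3557206237959440 < 3656158440062976? YES
  n = 567: C(567, 7) = 3601671315933933; 3601671315933933 < 3656158440062976? YES
  n = 568: C(568, 7) = 3646611956239704; 3646611956239704 < 3656158440062976? YES
  n = 569: C(569, 7) = 3692032389858348; 3692032389858348 < 3656158440062976? NO
  n = 570: C(570, 7) = 3737936877831720; 3737936877831720 < 3656158440062976? NO
The largest n with C(n, 7) < 3656158440062976 is n = 568 (where E[X] = 16882462760369/16926659444736 ≈ 0.9973889). Hence R_6(7) > 568, i.e. R_6(7) ≥ 569.

Largest n = 568; hence R_6(7) > 568.


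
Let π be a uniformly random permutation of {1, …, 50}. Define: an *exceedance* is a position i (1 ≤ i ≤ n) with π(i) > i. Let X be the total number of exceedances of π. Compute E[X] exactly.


Write X = Σ_{i=1}^{50} X_i, where X_i = 1_{π(i) > i}.
For each fixed i, π(i) is uniform over {1, …, 50} (marginal of a uniform permutation), so P[π(i) > i] = (n − i)/n. Summing: Σ_{i=1}^{50} (n − i)/n = (0 + 1 + … + 49)/50 = 50(50 − 1)/(2·50) = (50 − 1)/2.
Hence E[X] = Σ_{i=1}^{50} (50 − i)/50 = 49/2 ≈ 24.50000.

E[X] = 49/2 = 24.50000.


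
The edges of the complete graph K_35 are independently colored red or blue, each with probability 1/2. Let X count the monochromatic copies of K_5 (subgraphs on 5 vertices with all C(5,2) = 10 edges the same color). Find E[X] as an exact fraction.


Let X = Σ_S X_S over the C(35, 5) = 324632 subsets S of size 5, where X_S = 1 if the K_5 on S is monochromatic.
For a fixed S, the K_5 on S has C(5, 2) = 10 edges. P[all 10 edges red] = (1/2)^10, and likewise for blue, so P[monochromatic] = 2·(1/2)^10 = 2^{1 − 10} = 1/512.
Summing: E[X] = C(35, 5) · 2^{1 − 10} = 324632 · 1/512 = 40579/64.
Numerically: E[X] ≈ 634.04688.

E[X] = C(35,5)·2^(1−C(5,2)) = 40579/64 ≈ 634.04688.


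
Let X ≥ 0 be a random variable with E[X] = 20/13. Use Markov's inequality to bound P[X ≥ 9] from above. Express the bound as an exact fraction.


μ = E[X] = 20/13, a = 9.
Markov: P[X ≥ 9] ≤ μ/a = (20/13)/9 = 20/117.
Numerically: ≈ 0.171.
(Since a = 9 > μ = 1.538, the bound 20/117 is < 1 and informative.)

P[X ≥ 9] ≤ 20/117 ≈ 0.171.


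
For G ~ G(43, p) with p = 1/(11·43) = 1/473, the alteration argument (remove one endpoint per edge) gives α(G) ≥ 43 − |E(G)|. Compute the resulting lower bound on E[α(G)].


E[|E(G)|] = C(43, 2)·p = 903 · (1/473) = 21/11.
E[α(G)] ≥ n − E[|E(G)|] = 43 − 21/11 = 452/11.
Numerically: ≈ 41.091.
(This is only a lower bound; the true E[α(G)] may be larger.)

E[α(G)] ≥ 452/11 ≈ 41.091.


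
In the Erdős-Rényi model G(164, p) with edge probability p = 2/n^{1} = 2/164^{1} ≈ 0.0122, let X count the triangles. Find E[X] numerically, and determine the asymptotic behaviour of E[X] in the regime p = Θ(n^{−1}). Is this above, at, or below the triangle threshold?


Number of potential triangles: C(164, 3) = 721764.
Each occurs with probability p³ ≈ (0.0122)³ ≈ 1.81367e-06.
By linearity: E[X] = C(164, 3)·p³ ≈ 721764 · 1.81367e-06 ≈ 1.309.
Here α = 1, so p = 2/n is exactly at the triangle threshold p ~ 1/n. Asymptotically E[X] → c³/6 = 2³/6 = 4/3 ≈ 1.333, a bounded constant. In this regime the triangle count is asymptotically Poisson(c³/6).

E[X] ≈ 1.309; in regime p = Θ(1/n^{1}) E[X] stays bounded (at the triangle threshold p ~ 1/n).


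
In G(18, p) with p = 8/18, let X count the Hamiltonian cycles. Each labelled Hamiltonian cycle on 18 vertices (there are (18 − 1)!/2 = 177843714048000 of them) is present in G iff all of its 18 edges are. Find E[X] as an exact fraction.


K_18 has (18 − 1)!/2 = 177843714048000 labelled Hamiltonian cycles.
For each such Hamiltonian cycle H, let X_H = 1 if all 18 edges of H are present in G. Then P[X_H = 1] = p^{18} = (4/9)^{18} = 68719476736/150094635296999121.
By linearity of expectation: E[X] = Σ_H E[X_H] = 177843714048000 · p^{18} = 177843714048000 · 68719476736/150094635296999121 = 16764508875398316032000/205891132094649.
Numerically: E[X] ≈ 8.14241e+07.

E[X] = 177843714048000 · (4/9)^{18} = 16764508875398316032000/205891132094649 ≈ 8.14241e+07.


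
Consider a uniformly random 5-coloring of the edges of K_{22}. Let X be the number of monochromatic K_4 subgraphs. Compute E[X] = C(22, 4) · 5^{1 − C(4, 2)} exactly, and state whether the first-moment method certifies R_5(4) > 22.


E[X] = C(22, 4) · 5^{1 − 6} = 7315 · 5^{−5} = 7315/3125.
As a reduced fraction: E[X] = 1463/625 ≈ 2.34080.
Is E[X] < 1? NO.
Since E[X] ≥ 1, the first-moment bound is inconclusive at n = 22; it does NOT by itself certify R_5(4) > 22.

E[X] = 1463/625 ≈ 2.34080; E[X] ≥ 1; first-moment method inconclusive here.


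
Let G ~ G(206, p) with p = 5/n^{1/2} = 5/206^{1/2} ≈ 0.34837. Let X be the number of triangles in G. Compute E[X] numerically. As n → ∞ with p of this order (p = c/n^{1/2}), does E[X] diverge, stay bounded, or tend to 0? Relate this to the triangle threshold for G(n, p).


Number of potential triangles: C(206, 3) = 1435820.
Each occurs with probability p³ ≈ (0.34837)³ ≈ 4.2277489e-02.
By linearity: E[X] = C(206, 3)·p³ ≈ 1435820 · 4.2277489e-02 ≈ 60702.86387.
Since α = 1/2 < 1, p = c/n^{1/2} ≫ 1/n is above the triangle threshold p ~ 1/n. Asymptotically E[X] ~ (c³/6)·n^{3(1−α)} = (5³/6)·n^{1.5} → ∞; triangles are abundant w.h.p.

E[X] ≈ 60702.86387; in regime p = Θ(1/n^{1/2}) E[X] diverges (above the triangle threshold p ~ 1/n).


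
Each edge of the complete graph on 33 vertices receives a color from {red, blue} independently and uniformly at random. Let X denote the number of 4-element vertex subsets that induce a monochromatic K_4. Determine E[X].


Let X = Σ_S X_S over the C(33, 4) = 40920 subsets S of size 4, where X_S = 1 if the K_4 on S is monochromatic.
For a fixed S, the K_4 on S has C(4, 2) = 6 edges. P[all 6 edges red] = (1/2)^6, and likewise for blue, so P[monochromatic] = 2·(1/2)^6 = 2^{1 − 6} = 1/32.
Summing: E[X] = C(33, 4) · 2^{1 − 6} = 40920 · 1/32 = 5115/4.
Numerically: E[X] ≈ 1278.75000.

E[X] = C(33,4)·2^(1−C(4,2)) = 5115/4 ≈ 1278.75000.


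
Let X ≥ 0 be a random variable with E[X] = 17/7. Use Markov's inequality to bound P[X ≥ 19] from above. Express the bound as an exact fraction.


μ = E[X] = 17/7, a = 19.
Markov: P[X ≥ 19] ≤ μ/a = (17/7)/19 = 17/133.
Numerically: ≈ 0.127820.
(Since a = 19 > μ = 2.428571, the bound 17/133 is < 1 and informative.)

P[X ≥ 19] ≤ 17/133 ≈ 0.127820.


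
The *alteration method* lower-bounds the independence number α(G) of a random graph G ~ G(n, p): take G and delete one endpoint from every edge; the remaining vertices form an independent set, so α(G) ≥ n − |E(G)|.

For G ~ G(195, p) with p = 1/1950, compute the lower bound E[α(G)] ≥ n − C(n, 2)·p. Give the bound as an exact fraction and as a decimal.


E[|E(G)|] = C(195, 2)·p = 18915 · (1/1950) = 97/10.
E[α(G)] ≥ n − E[|E(G)|] = 195 − 97/10 = 1853/10.
Numerically: ≈ 185.300000.
(This is only a lower bound; the true E[α(G)] may be larger.)

E[α(G)] ≥ 1853/10 ≈ 185.300000.


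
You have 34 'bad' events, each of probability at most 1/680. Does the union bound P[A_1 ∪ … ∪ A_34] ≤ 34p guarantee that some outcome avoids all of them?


Union bound: P[∪_{i=1}^{34} A_i] ≤ Σ_i P[A_i] ≤ 34·p = 34·(1/680) = 1/20.
Numerically: 1/20 ≈ 0.050000.
Is 1/20 < 1? YES.
Since P[∪ A_i] ≤ 1/20 < 1, the complement has P[∩ A_i^c] ≥ 1 − 1/20 = 19/20 > 0, so some outcome avoids every A_i.

34·p = 1/20 ≈ 0.050000; existence CERTIFIED by the union bound.


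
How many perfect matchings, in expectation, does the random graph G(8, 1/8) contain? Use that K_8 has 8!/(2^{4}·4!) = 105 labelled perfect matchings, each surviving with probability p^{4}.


K_8 has 8!/(2^{4}·4!) = 105 labelled perfect matchings.
For each such perfect matching H, let X_H = 1 if all 4 edges of H are present in G. Then P[X_H = 1] = p^{4} = (1/8)^{4} = 1/4096.
By linearity: E[X] = Σ_H E[X_H] = 105 · p^{4} = 105 · 1/4096 = 105/4096.
Numerically: E[X] ≈ 0.025635.

E[X] = 105 · (1/8)^{4} = 105/4096 ≈ 0.025635.


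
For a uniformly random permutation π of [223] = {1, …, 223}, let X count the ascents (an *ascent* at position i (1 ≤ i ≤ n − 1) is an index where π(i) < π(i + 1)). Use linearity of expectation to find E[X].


Write X = Σ X_I over i = 1, …, 222, with X_I the indicator of one ascent.
There are 222 indicators.
For each fixed i, the pair (π(i), π(i+1)) is a uniformly random ordered pair of distinct values from {1, …, 223}; by symmetry P[π(i) < π(i+1)] = 1/2.
By linearity: E[X] = 222 · (1/2) = (223 − 1) · (1/2) = 111 ≈ 111.000000.

E[X] = 111 = 111.000000.


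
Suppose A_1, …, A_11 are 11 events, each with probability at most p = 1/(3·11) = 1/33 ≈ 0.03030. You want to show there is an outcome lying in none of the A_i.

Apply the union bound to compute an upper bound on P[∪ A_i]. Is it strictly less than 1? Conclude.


Union bound: P[∪_{i=1}^{11} A_i] ≤ Σ_i P[A_i] ≤ 11·p = 11·(1/33) = 1/3.
Numerically: 1/3 ≈ 0.33333.
Is 1/3 < 1? YES.
Since P[∪ A_i] ≤ 1/3 < 1, the complement has P[∩ A_i^c] ≥ 1 − 1/3 = 2/3 > 0, so some outcome avoids every A_i.

11·p = 1/3 ≈ 0.33333; existence CERTIFIED by the union bound.


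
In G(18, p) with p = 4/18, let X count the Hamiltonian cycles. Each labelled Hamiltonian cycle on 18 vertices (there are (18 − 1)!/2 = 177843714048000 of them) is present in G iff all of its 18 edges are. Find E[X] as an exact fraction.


K_18 has (18 − 1)!/2 = 177843714048000 labelled Hamiltonian cycles.
For each such Hamiltonian cycle H, let X_H = 1 if all 18 edges of H are present in G. Then P[X_H = 1] = p^{18} = (2/9)^{18} = 262144/150094635296999121.
Summing the indicators: E[X] = Σ_H E[X_H] = 177843714048000 · p^{18} = 177843714048000 · 262144/150094635296999121 = 63951526166528000/205891132094649.
Numerically: E[X] ≈ 311.

E[X] = 177843714048000 · (2/9)^{18} = 63951526166528000/205891132094649 ≈ 311.


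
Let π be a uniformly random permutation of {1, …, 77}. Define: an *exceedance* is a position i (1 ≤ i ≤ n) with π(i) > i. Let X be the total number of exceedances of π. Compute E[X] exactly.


Write X = Σ_{i=1}^{77} X_i, where X_i = 1_{π(i) > i}.
For each fixed i, π(i) is uniform over {1, …, 77} (marginal of a uniform permutation), so P[π(i) > i] = (n − i)/n. Summing: Σ_{i=1}^{77} (n − i)/n = (0 + 1 + … + 76)/77 = 77(77 − 1)/(2·77) = (77 − 1)/2.
Hence E[X] = Σ_{i=1}^{77} (77 − i)/77 = 38 ≈ 38.0000.

E[X] = 38 = 38.0000.


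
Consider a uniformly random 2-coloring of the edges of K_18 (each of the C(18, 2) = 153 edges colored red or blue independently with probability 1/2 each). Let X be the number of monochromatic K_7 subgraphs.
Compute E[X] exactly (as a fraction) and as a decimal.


Let X = Σ_S X_S over the C(18, 7) = 31824 subsets S of size 7, where X_S = 1 if the K_7 on S is monochromatic.
For a fixed S, the K_7 on S has C(7, 2) = 21 edges. P[all 21 edges red] = (1/2)^21, and likewise for blue, so P[monochromatic] = 2·(1/2)^21 = 2^{1 − 21} = 1/1048576.
By linearity: E[X] = C(18, 7) · 2^{1 − 21} = 31824 · 1/1048576 = 1989/65536.
Numerically: E[X] ≈ 0.03035.

E[X] = C(18,7)·2^(1−C(7,2)) = 1989/65536 ≈ 0.03035.


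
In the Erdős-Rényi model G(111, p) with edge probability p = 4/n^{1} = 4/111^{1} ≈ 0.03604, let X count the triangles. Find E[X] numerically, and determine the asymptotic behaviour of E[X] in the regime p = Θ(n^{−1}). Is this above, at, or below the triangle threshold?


Number of potential triangles: C(111, 3) = 221815.
Each occurs with probability p³ ≈ (0.03604)³ ≈ 4.679625e-05.
By linearity: E[X] = C(111, 3)·p³ ≈ 221815 · 4.679625e-05 ≈ 10.3801.
Here α = 1, so p = 4/n is exactly at the triangle threshold p ~ 1/n. Asymptotically E[X] → c³/6 = 4³/6 = 32/3 ≈ 10.6667, a bounded constant. In this regime the triangle count is asymptotically Poisson(c³/6).

E[X] ≈ 10.3801; in regime p = Θ(1/n^{1}) E[X] stays bounded (at the triangle threshold p ~ 1/n).


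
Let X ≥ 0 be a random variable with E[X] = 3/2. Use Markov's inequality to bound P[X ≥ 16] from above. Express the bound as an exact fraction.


μ = E[X] = 3/2, a = 16.
Markov: P[X ≥ 16] ≤ μ/a = (3/2)/16 = 3/32.
Numerically: ≈ 0.09375.
(Since a = 16 > μ = 1.50000, the bound 3/32 is < 1 and informative.)

P[X ≥ 16] ≤ 3/32 ≈ 0.09375.


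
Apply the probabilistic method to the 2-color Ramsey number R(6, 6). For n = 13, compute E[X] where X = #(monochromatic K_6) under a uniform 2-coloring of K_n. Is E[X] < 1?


E[X] = C(13, 6) · 2^{1 − 15} = 1716 · 2^{−14} = 1716/16384.
As a reduced fraction: E[X] = 429/4096 ≈ 0.105.
Is E[X] < 1? YES.
Since E[X] < 1, there exists a 2-coloring of K_{13} with no monochromatic K_6; hence R(6, 6) > 13.

E[X] = 429/4096 ≈ 0.105; E[X] < 1, so R(6, 6) > 13.


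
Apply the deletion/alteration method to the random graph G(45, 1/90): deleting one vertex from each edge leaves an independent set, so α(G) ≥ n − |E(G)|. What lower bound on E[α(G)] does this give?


E[|E(G)|] = C(45, 2)·p = 990 · (1/90) = 11.
E[α(G)] ≥ n − E[|E(G)|] = 45 − 11 = 34.
Numerically: ≈ 34.000.
(This is only a lower bound; the true E[α(G)] may be larger.)

E[α(G)] ≥ 34 ≈ 34.000.


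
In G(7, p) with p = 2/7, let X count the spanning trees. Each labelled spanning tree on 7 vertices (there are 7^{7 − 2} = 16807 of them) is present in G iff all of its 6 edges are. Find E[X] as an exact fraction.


K_7 has 7^{7 − 2} = 16807 labelled spanning trees.
For each such spanning tree H, let X_H = 1 if all 6 edges of H are present in G. Then P[X_H = 1] = p^{6} = (2/7)^{6} = 64/117649.
By linearity: E[X] = Σ_H E[X_H] = 16807 · p^{6} = 16807 · 64/117649 = 64/7.
Numerically: E[X] ≈ 9.14286.

E[X] = 16807 · (2/7)^{6} = 64/7 ≈ 9.14286.


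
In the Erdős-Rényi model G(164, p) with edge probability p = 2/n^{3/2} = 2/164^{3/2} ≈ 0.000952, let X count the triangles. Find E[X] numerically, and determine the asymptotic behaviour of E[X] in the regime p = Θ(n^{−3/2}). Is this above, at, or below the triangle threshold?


Number of potential triangles: C(164, 3) = 721764.
Each occurs with probability p³ ≈ (0.000952)³ ≈ 8.63560e-10.
By linearity: E[X] = C(164, 3)·p³ ≈ 721764 · 8.63560e-10 ≈ 0.001.
Since α = 3/2 > 1, p = c/n^{3/2} = o(1/n) is below the triangle threshold p ~ 1/n. Asymptotically E[X] ~ (c³/6)·n^{3(1−α)} = (2³/6)·n^{-1.5} → 0, so by Markov's inequality G has no triangles w.h.p.

E[X] ≈ 0.001; in regime p = Θ(1/n^{3/2}) E[X] tends to 0 (below the triangle threshold p ~ 1/n).


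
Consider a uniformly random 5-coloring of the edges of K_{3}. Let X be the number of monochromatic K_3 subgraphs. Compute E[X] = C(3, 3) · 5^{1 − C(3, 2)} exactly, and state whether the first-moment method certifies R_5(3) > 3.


E[X] = C(3, 3) · 5^{1 − 3} = 1 · 5^{−2} = 1/25.
As a reduced fraction: E[X] = 1/25 ≈ 0.04000.
Is E[X] < 1? YES.
Since E[X] < 1, there exists a 5-coloring of K_{3} with no monochromatic K_3; hence R_5(3) > 3.

E[X] = 1/25 ≈ 0.04000; E[X] < 1, so R_5(3) > 3.


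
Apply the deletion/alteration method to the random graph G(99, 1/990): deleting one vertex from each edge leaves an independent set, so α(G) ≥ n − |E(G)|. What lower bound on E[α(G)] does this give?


E[|E(G)|] = C(99, 2)·p = 4851 · (1/990) = 49/10.
E[α(G)] ≥ n − E[|E(G)|] = 99 − 49/10 = 941/10.
Numerically: ≈ 94.1000.
(This is only a lower bound; the true E[α(G)] may be larger.)

E[α(G)] ≥ 941/10 ≈ 94.1000.


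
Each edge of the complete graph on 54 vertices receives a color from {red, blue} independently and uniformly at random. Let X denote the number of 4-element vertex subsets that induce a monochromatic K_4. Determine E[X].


Let X = Σ_S X_S over the C(54, 4) = 316251 subsets S of size 4, where X_S = 1 if the K_4 on S is monochromatic.
For a fixed S, the K_4 on S has C(4, 2) = 6 edges. P[all 6 edges red] = (1/2)^6, and likewise for blue, so P[monochromatic] = 2·(1/2)^6 = 2^{1 − 6} = 1/32.
By linearity: E[X] = C(54, 4) · 2^{1 − 6} = 316251 · 1/32 = 316251/32.
Numerically: E[X] ≈ 9882.84375.

E[X] = C(54,4)·2^(1−C(4,2)) = 316251/32 ≈ 9882.84375.


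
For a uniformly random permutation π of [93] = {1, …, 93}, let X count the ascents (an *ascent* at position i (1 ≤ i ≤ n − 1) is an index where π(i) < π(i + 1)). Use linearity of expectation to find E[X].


Write X = Σ X_I over i = 1, …, 92, with X_I the indicator of one ascent.
There are 92 indicators.
For each fixed i, the pair (π(i), π(i+1)) is a uniformly random ordered pair of distinct values from {1, …, 93}; by symmetry P[π(i) < π(i+1)] = 1/2.
By linearity: E[X] = 92 · (1/2) = (93 − 1) · (1/2) = 46 ≈ 46.00000.

E[X] = 46 = 46.00000.
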